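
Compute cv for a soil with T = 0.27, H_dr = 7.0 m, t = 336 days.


Using cv = T * H_dr^2 / t
H_dr^2 = 7.0^2 = 49.0
cv = 0.27 * 49.0 / 336
cv = 0.03938 m^2/day


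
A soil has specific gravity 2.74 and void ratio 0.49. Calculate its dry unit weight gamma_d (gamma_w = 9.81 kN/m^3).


Result: 18.04 kN/m^3

Derivation:
Using gamma_d = Gs * gamma_w / (1 + e)
gamma_d = 2.74 * 9.81 / (1 + 0.49)
gamma_d = 2.74 * 9.81 / 1.49
gamma_d = 18.04 kN/m^3


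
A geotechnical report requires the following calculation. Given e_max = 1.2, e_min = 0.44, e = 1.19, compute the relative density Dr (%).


Using Dr = (e_max - e) / (e_max - e_min) * 100
e_max - e = 1.2 - 1.19 = 0.01
e_max - e_min = 1.2 - 0.44 = 0.76
Dr = 0.01 / 0.76 * 100
Dr = 1.32 %


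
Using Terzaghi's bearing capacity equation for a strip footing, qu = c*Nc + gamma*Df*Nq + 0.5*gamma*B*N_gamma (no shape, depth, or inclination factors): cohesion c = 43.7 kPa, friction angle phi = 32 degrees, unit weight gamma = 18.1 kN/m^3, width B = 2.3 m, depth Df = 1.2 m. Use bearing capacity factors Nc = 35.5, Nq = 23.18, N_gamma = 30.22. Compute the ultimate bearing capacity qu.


Compute qu = c*Nc + gamma*Df*Nq + 0.5*gamma*B*N_gamma
Term 1: 43.7 * 35.5 = 1551.35
Term 2: 18.1 * 1.2 * 23.18 = 503.4696
Term 3: 0.5 * 18.1 * 2.3 * 30.22 = 629.0293
qu = 1551.35 + 503.4696 + 629.0293
qu = 2683.85 kPa


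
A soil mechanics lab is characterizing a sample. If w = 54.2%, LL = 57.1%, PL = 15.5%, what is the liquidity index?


Result: 0.93

Derivation:
First compute the plasticity index:
PI = LL - PL = 57.1 - 15.5 = 41.6
Then compute the liquidity index:
LI = (w - PL) / PI
LI = (54.2 - 15.5) / 41.6
LI = 0.93


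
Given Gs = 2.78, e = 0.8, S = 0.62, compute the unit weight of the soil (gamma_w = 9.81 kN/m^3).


Result: 17.854 kN/m^3

Derivation:
Using gamma = gamma_w * (Gs + S*e) / (1 + e)
Numerator: Gs + S*e = 2.78 + 0.62*0.8 = 3.276
Denominator: 1 + e = 1 + 0.8 = 1.8
gamma = 9.81 * 3.276 / 1.8
gamma = 17.854 kN/m^3


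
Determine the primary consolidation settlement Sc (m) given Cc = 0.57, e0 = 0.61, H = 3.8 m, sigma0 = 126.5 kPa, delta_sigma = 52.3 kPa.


Using Sc = Cc * H / (1 + e0) * log10((sigma0 + delta_sigma) / sigma0)
Stress ratio = (126.5 + 52.3) / 126.5 = 1.41344
log10(1.41344) = 0.150277
Cc * H / (1 + e0) = 0.57 * 3.8 / (1 + 0.61) = 1.34534
Sc = 1.34534 * 0.150277
Sc = 0.2022 m


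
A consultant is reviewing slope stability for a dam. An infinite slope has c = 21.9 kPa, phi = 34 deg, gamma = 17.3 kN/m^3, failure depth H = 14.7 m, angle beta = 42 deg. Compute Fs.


Using Fs = c / (gamma*H*sin(beta)*cos(beta)) + tan(phi)/tan(beta)
Cohesion contribution = 21.9 / (17.3*14.7*sin(42)*cos(42))
Cohesion contribution = 0.173179
Friction contribution = tan(34)/tan(42) = 0.749118
Fs = 0.173179 + 0.749118
Fs = 0.922


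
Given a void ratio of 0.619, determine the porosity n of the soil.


Using the relation n = e / (1 + e)
n = 0.619 / (1 + 0.619)
n = 0.619 / 1.619
n = 0.3823


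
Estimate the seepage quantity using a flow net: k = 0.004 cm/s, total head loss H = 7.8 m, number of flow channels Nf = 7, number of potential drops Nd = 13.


Convert k to m/s for unit consistency with H:
k = 0.004 cm/s = 0.004 / 100 m/s = 4e-05 m/s
Using q = k * H * Nf / Nd
Nf / Nd = 7 / 13 = 0.5385
q = 4e-05 * 7.8 * 0.5385
q = 0.000168 m^3/s per m


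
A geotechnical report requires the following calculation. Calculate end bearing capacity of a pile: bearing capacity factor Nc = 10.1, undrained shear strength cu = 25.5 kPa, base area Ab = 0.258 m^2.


Result: 66.45 kN

Derivation:
Using Qb = Nc * cu * Ab
Qb = 10.1 * 25.5 * 0.258
Qb = 66.45 kN


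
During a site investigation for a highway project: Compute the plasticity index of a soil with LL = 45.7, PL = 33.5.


Using PI = LL - PL
PI = 45.7 - 33.5
PI = 12.2


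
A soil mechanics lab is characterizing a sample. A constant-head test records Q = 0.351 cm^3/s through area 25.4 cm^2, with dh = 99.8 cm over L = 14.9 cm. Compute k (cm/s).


Result: 0.002063 cm/s

Derivation:
Compute hydraulic gradient:
i = dh / L = 99.8 / 14.9 = 6.69799
Then apply Darcy's law:
k = Q / (A * i)
k = 0.351 / (25.4 * 6.69799)
k = 0.351 / 170.129
k = 0.002063 cm/s


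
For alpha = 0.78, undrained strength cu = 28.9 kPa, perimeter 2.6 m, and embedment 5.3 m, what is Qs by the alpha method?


Result: 310.63 kN

Derivation:
Using Qs = alpha * cu * perimeter * L
Qs = 0.78 * 28.9 * 2.6 * 5.3
Qs = 310.63 kN


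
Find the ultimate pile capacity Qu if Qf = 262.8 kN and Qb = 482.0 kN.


Using Qu = Qf + Qb
Qu = 262.8 + 482.0
Qu = 744.8 kN


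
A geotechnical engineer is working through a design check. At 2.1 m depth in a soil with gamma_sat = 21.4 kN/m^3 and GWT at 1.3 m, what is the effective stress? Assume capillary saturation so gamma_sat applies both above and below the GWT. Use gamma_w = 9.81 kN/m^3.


Result: 37.09 kPa

Derivation:
Total stress = gamma_sat * depth
sigma = 21.4 * 2.1 = 44.94 kPa
Pore water pressure u = gamma_w * (depth - d_wt)
u = 9.81 * (2.1 - 1.3) = 7.848 kPa
Effective stress = sigma - u
sigma' = 44.94 - 7.848 = 37.09 kPa


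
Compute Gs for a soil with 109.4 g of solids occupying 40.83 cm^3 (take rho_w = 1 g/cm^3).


Result: 2.679

Derivation:
Using Gs = m_s / (V_s * rho_w)
Since rho_w = 1 g/cm^3:
Gs = 109.4 / 40.83
Gs = 2.679


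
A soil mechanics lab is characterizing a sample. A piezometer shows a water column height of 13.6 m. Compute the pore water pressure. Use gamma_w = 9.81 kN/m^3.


Using u = gamma_w * h_w
u = 9.81 * 13.6
u = 133.42 kPa


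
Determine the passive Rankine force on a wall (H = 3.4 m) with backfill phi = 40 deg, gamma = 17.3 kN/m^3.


Result: 459.86 kN/m

Derivation:
Compute passive earth pressure coefficient:
Kp = tan^2(45 + phi/2) = tan^2(65.0) = 4.59891
Compute passive force:
Pp = 0.5 * Kp * gamma * H^2
Pp = 0.5 * 4.59891 * 17.3 * 3.4^2
Pp = 459.86 kN/m


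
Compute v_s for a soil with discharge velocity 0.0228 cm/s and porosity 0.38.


Using v_s = v_d / n
v_s = 0.0228 / 0.38
v_s = 0.06 cm/s


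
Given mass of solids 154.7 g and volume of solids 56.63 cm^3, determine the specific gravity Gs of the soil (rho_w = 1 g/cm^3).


Using Gs = m_s / (V_s * rho_w)
Since rho_w = 1 g/cm^3:
Gs = 154.7 / 56.63
Gs = 2.732


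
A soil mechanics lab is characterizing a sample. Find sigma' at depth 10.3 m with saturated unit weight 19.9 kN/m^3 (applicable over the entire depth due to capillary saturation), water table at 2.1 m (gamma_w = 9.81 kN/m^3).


Result: 124.53 kPa

Derivation:
Total stress = gamma_sat * depth
sigma = 19.9 * 10.3 = 204.97 kPa
Pore water pressure u = gamma_w * (depth - d_wt)
u = 9.81 * (10.3 - 2.1) = 80.442 kPa
Effective stress = sigma - u
sigma' = 204.97 - 80.442 = 124.53 kPa


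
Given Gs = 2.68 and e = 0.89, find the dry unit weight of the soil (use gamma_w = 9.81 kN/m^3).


Result: 13.91 kN/m^3

Derivation:
Using gamma_d = Gs * gamma_w / (1 + e)
gamma_d = 2.68 * 9.81 / (1 + 0.89)
gamma_d = 2.68 * 9.81 / 1.89
gamma_d = 13.91 kN/m^3


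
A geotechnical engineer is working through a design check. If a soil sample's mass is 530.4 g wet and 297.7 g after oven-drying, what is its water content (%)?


Using w = (m_wet - m_dry) / m_dry * 100
m_wet - m_dry = 530.4 - 297.7 = 232.7 g
w = 232.7 / 297.7 * 100
w = 78.17 %


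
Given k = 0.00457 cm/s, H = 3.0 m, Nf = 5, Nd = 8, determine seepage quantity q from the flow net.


Convert k to m/s for unit consistency with H:
k = 0.00457 cm/s = 0.00457 / 100 m/s = 4.57e-05 m/s
Using q = k * H * Nf / Nd
Nf / Nd = 5 / 8 = 0.625
q = 4.57e-05 * 3.0 * 0.625
q = 8.569e-05 m^3/s per m


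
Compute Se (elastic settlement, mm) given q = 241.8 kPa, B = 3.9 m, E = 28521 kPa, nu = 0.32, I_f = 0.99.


Result: 29.382 mm

Derivation:
Using Se = q * B * (1 - nu^2) * I_f / E
1 - nu^2 = 1 - 0.32^2 = 0.8976
Se = 241.8 * 3.9 * 0.8976 * 0.99 / 28521
Se = 0.029382 m
Convert to mm: Se = 0.029382 * 1000 = 29.382 mm


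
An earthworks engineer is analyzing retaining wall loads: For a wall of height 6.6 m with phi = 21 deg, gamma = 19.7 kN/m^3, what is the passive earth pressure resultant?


Compute passive earth pressure coefficient:
Kp = tan^2(45 + phi/2) = tan^2(55.5) = 2.117051
Compute passive force:
Pp = 0.5 * Kp * gamma * H^2
Pp = 0.5 * 2.117051 * 19.7 * 6.6^2
Pp = 908.35 kN/m


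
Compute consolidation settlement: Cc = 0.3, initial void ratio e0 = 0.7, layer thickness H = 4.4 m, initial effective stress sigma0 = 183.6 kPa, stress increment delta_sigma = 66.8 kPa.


Result: 0.1046 m

Derivation:
Using Sc = Cc * H / (1 + e0) * log10((sigma0 + delta_sigma) / sigma0)
Stress ratio = (183.6 + 66.8) / 183.6 = 1.36383
log10(1.36383) = 0.134762
Cc * H / (1 + e0) = 0.3 * 4.4 / (1 + 0.7) = 0.776471
Sc = 0.776471 * 0.134762
Sc = 0.1046 m


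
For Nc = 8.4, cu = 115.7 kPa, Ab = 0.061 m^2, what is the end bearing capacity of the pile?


Using Qb = Nc * cu * Ab
Qb = 8.4 * 115.7 * 0.061
Qb = 59.28 kN


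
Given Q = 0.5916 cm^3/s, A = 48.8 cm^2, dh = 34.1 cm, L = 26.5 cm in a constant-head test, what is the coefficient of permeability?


Compute hydraulic gradient:
i = dh / L = 34.1 / 26.5 = 1.28679
Then apply Darcy's law:
k = Q / (A * i)
k = 0.5916 / (48.8 * 1.28679)
k = 0.5916 / 62.7955
k = 0.009421 cm/s


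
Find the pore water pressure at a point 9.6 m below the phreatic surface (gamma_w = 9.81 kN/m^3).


Using u = gamma_w * h_w
u = 9.81 * 9.6
u = 94.18 kPa


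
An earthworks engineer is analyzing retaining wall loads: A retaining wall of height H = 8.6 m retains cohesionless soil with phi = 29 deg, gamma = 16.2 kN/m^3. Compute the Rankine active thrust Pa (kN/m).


Compute active earth pressure coefficient:
Ka = tan^2(45 - phi/2) = tan^2(30.5) = 0.346974
Compute active force:
Pa = 0.5 * Ka * gamma * H^2
Pa = 0.5 * 0.346974 * 16.2 * 8.6^2
Pa = 207.86 kN/m


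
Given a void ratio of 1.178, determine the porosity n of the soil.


Using the relation n = e / (1 + e)
n = 1.178 / (1 + 1.178)
n = 1.178 / 2.178
n = 0.5409


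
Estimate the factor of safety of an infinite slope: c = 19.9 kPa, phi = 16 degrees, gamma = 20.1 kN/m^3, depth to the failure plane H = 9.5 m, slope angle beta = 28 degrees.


Using Fs = c / (gamma*H*sin(beta)*cos(beta)) + tan(phi)/tan(beta)
Cohesion contribution = 19.9 / (20.1*9.5*sin(28)*cos(28))
Cohesion contribution = 0.251414
Friction contribution = tan(16)/tan(28) = 0.53929
Fs = 0.251414 + 0.53929
Fs = 0.791


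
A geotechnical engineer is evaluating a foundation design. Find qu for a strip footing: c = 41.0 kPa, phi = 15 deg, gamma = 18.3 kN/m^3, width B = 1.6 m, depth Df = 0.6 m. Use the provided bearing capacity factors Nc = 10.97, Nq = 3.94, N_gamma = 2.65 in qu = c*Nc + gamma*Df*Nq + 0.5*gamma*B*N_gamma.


Compute qu = c*Nc + gamma*Df*Nq + 0.5*gamma*B*N_gamma
Term 1: 41.0 * 10.97 = 449.77
Term 2: 18.3 * 0.6 * 3.94 = 43.2612
Term 3: 0.5 * 18.3 * 1.6 * 2.65 = 38.796
qu = 449.77 + 43.2612 + 38.796
qu = 531.83 kPa


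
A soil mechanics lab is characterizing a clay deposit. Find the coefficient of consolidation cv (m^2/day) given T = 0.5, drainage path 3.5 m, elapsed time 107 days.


Result: 0.05724 m^2/day

Derivation:
Using cv = T * H_dr^2 / t
H_dr^2 = 3.5^2 = 12.25
cv = 0.5 * 12.25 / 107
cv = 0.05724 m^2/day


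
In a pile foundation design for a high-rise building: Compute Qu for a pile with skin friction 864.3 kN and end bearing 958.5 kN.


Using Qu = Qf + Qb
Qu = 864.3 + 958.5
Qu = 1822.8 kN


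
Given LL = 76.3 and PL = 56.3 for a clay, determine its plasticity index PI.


Result: 20.0

Derivation:
Using PI = LL - PL
PI = 76.3 - 56.3
PI = 20.0


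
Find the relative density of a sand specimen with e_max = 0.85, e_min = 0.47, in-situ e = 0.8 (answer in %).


Using Dr = (e_max - e) / (e_max - e_min) * 100
e_max - e = 0.85 - 0.8 = 0.05
e_max - e_min = 0.85 - 0.47 = 0.38
Dr = 0.05 / 0.38 * 100
Dr = 13.16 %


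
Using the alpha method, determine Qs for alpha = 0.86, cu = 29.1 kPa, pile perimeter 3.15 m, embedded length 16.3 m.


Using Qs = alpha * cu * perimeter * L
Qs = 0.86 * 29.1 * 3.15 * 16.3
Qs = 1284.96 kN


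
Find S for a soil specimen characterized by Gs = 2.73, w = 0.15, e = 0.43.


Result: 0.9523

Derivation:
Using S = Gs * w / e
S = 2.73 * 0.15 / 0.43
S = 0.9523


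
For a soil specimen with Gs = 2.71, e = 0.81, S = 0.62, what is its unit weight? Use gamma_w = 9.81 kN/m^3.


Using gamma = gamma_w * (Gs + S*e) / (1 + e)
Numerator: Gs + S*e = 2.71 + 0.62*0.81 = 3.2122
Denominator: 1 + e = 1 + 0.81 = 1.81
gamma = 9.81 * 3.2122 / 1.81
gamma = 17.41 kN/m^3


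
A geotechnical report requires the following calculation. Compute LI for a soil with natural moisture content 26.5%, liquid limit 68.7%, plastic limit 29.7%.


Result: -0.082

Derivation:
First compute the plasticity index:
PI = LL - PL = 68.7 - 29.7 = 39.0
Then compute the liquidity index:
LI = (w - PL) / PI
LI = (26.5 - 29.7) / 39.0
LI = -0.082


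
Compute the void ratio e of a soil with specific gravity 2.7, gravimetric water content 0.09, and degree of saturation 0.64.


Using the relation e = Gs * w / S
e = 2.7 * 0.09 / 0.64
e = 0.3797


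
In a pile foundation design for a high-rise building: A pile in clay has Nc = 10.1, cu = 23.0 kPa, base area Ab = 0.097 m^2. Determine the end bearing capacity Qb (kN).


Result: 22.53 kN

Derivation:
Using Qb = Nc * cu * Ab
Qb = 10.1 * 23.0 * 0.097
Qb = 22.53 kN


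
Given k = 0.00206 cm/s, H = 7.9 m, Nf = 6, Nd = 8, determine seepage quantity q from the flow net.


Convert k to m/s for unit consistency with H:
k = 0.00206 cm/s = 0.00206 / 100 m/s = 2.06e-05 m/s
Using q = k * H * Nf / Nd
Nf / Nd = 6 / 8 = 0.75
q = 2.06e-05 * 7.9 * 0.75
q = 0.0001221 m^3/s per m


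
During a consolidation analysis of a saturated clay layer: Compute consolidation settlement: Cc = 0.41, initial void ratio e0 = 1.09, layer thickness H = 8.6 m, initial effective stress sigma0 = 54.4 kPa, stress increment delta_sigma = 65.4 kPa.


Using Sc = Cc * H / (1 + e0) * log10((sigma0 + delta_sigma) / sigma0)
Stress ratio = (54.4 + 65.4) / 54.4 = 2.20221
log10(2.20221) = 0.342858
Cc * H / (1 + e0) = 0.41 * 8.6 / (1 + 1.09) = 1.68708
Sc = 1.68708 * 0.342858
Sc = 0.5784 m


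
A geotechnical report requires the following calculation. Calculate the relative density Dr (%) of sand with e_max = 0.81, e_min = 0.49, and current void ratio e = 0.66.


Result: 46.88 %

Derivation:
Using Dr = (e_max - e) / (e_max - e_min) * 100
e_max - e = 0.81 - 0.66 = 0.15
e_max - e_min = 0.81 - 0.49 = 0.32
Dr = 0.15 / 0.32 * 100
Dr = 46.88 %


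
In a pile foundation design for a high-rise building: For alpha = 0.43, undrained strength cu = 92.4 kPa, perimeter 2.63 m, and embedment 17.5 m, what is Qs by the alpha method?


Using Qs = alpha * cu * perimeter * L
Qs = 0.43 * 92.4 * 2.63 * 17.5
Qs = 1828.67 kN


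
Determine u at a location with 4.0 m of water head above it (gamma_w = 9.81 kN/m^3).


Using u = gamma_w * h_w
u = 9.81 * 4.0
u = 39.24 kPa


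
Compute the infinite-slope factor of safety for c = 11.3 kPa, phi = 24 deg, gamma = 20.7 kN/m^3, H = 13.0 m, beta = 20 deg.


Using Fs = c / (gamma*H*sin(beta)*cos(beta)) + tan(phi)/tan(beta)
Cohesion contribution = 11.3 / (20.7*13.0*sin(20)*cos(20))
Cohesion contribution = 0.130655
Friction contribution = tan(24)/tan(20) = 1.22326
Fs = 0.130655 + 1.22326
Fs = 1.354


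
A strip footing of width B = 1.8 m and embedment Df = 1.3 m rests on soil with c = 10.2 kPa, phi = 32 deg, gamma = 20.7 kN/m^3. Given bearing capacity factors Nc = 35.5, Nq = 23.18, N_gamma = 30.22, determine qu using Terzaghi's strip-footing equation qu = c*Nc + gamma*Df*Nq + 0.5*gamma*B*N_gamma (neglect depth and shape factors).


Compute qu = c*Nc + gamma*Df*Nq + 0.5*gamma*B*N_gamma
Term 1: 10.2 * 35.5 = 362.1
Term 2: 20.7 * 1.3 * 23.18 = 623.7738
Term 3: 0.5 * 20.7 * 1.8 * 30.22 = 562.9986
qu = 362.1 + 623.7738 + 562.9986
qu = 1548.87 kPa


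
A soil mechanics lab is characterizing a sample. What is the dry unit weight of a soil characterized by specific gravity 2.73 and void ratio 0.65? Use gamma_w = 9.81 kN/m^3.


Using gamma_d = Gs * gamma_w / (1 + e)
gamma_d = 2.73 * 9.81 / (1 + 0.65)
gamma_d = 2.73 * 9.81 / 1.65
gamma_d = 16.231 kN/m^3


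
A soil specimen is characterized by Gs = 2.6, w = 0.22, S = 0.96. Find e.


Using the relation e = Gs * w / S
e = 2.6 * 0.22 / 0.96
e = 0.5958


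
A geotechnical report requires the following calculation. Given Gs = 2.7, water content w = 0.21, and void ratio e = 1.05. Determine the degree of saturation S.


Using S = Gs * w / e
S = 2.7 * 0.21 / 1.05
S = 0.54


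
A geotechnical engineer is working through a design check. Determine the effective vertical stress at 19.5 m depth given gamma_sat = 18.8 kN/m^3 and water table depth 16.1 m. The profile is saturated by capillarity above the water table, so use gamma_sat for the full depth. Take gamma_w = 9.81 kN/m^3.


Result: 333.25 kPa

Derivation:
Total stress = gamma_sat * depth
sigma = 18.8 * 19.5 = 366.6 kPa
Pore water pressure u = gamma_w * (depth - d_wt)
u = 9.81 * (19.5 - 16.1) = 33.354 kPa
Effective stress = sigma - u
sigma' = 366.6 - 33.354 = 333.25 kPa


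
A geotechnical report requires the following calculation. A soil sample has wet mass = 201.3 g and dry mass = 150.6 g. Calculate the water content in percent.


Using w = (m_wet - m_dry) / m_dry * 100
m_wet - m_dry = 201.3 - 150.6 = 50.7 g
w = 50.7 / 150.6 * 100
w = 33.67 %


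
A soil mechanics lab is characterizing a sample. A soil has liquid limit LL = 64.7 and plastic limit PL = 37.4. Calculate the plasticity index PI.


Result: 27.3

Derivation:
Using PI = LL - PL
PI = 64.7 - 37.4
PI = 27.3


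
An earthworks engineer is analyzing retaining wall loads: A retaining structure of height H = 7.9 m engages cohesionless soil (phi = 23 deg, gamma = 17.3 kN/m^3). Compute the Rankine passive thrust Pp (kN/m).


Compute passive earth pressure coefficient:
Kp = tan^2(45 + phi/2) = tan^2(56.5) = 2.282623
Compute passive force:
Pp = 0.5 * Kp * gamma * H^2
Pp = 0.5 * 2.282623 * 17.3 * 7.9^2
Pp = 1232.27 kN/m


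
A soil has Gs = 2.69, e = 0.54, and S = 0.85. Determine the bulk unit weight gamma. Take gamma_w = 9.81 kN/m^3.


Result: 20.06 kN/m^3

Derivation:
Using gamma = gamma_w * (Gs + S*e) / (1 + e)
Numerator: Gs + S*e = 2.69 + 0.85*0.54 = 3.149
Denominator: 1 + e = 1 + 0.54 = 1.54
gamma = 9.81 * 3.149 / 1.54
gamma = 20.06 kN/m^3


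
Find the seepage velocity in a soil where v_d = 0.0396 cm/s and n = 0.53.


Result: 0.07472 cm/s

Derivation:
Using v_s = v_d / n
v_s = 0.0396 / 0.53
v_s = 0.07472 cm/s


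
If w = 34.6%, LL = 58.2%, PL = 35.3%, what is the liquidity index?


First compute the plasticity index:
PI = LL - PL = 58.2 - 35.3 = 22.9
Then compute the liquidity index:
LI = (w - PL) / PI
LI = (34.6 - 35.3) / 22.9
LI = -0.031


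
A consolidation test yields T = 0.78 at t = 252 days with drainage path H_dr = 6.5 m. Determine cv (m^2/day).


Using cv = T * H_dr^2 / t
H_dr^2 = 6.5^2 = 42.25
cv = 0.78 * 42.25 / 252
cv = 0.13077 m^2/day


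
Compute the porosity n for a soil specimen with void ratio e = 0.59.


Using the relation n = e / (1 + e)
n = 0.59 / (1 + 0.59)
n = 0.59 / 1.59
n = 0.3711


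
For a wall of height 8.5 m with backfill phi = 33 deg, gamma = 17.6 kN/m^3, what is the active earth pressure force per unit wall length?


Compute active earth pressure coefficient:
Ka = tan^2(45 - phi/2) = tan^2(28.5) = 0.294801
Compute active force:
Pa = 0.5 * Ka * gamma * H^2
Pa = 0.5 * 0.294801 * 17.6 * 8.5^2
Pa = 187.43 kN/m


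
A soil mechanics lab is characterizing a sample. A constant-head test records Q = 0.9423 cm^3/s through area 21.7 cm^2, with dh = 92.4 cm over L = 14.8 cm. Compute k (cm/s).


Compute hydraulic gradient:
i = dh / L = 92.4 / 14.8 = 6.24324
Then apply Darcy's law:
k = Q / (A * i)
k = 0.9423 / (21.7 * 6.24324)
k = 0.9423 / 135.478
k = 0.006955 cm/s


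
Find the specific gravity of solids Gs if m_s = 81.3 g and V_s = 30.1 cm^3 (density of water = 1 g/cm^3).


Result: 2.701

Derivation:
Using Gs = m_s / (V_s * rho_w)
Since rho_w = 1 g/cm^3:
Gs = 81.3 / 30.1
Gs = 2.701


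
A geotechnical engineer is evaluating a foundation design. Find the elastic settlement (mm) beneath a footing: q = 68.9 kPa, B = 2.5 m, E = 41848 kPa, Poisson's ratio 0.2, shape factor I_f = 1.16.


Using Se = q * B * (1 - nu^2) * I_f / E
1 - nu^2 = 1 - 0.2^2 = 0.96
Se = 68.9 * 2.5 * 0.96 * 1.16 / 41848
Se = 0.004584 m
Convert to mm: Se = 0.004584 * 1000 = 4.584 mm


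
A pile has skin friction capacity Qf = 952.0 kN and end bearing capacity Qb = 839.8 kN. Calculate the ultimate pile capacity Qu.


Using Qu = Qf + Qb
Qu = 952.0 + 839.8
Qu = 1791.8 kN


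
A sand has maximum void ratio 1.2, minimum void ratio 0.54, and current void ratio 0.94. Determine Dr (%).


Result: 39.39 %

Derivation:
Using Dr = (e_max - e) / (e_max - e_min) * 100
e_max - e = 1.2 - 0.94 = 0.26
e_max - e_min = 1.2 - 0.54 = 0.66
Dr = 0.26 / 0.66 * 100
Dr = 39.39 %


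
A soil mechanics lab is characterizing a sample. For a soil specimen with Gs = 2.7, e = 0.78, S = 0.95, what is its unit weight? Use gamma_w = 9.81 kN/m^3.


Result: 18.964 kN/m^3

Derivation:
Using gamma = gamma_w * (Gs + S*e) / (1 + e)
Numerator: Gs + S*e = 2.7 + 0.95*0.78 = 3.441
Denominator: 1 + e = 1 + 0.78 = 1.78
gamma = 9.81 * 3.441 / 1.78
gamma = 18.964 kN/m^3


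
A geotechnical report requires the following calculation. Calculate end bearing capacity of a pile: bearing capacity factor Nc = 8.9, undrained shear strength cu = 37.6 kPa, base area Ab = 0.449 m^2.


Using Qb = Nc * cu * Ab
Qb = 8.9 * 37.6 * 0.449
Qb = 150.25 kN


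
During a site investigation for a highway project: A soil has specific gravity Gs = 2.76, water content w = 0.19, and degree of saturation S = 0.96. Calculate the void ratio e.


Result: 0.5463

Derivation:
Using the relation e = Gs * w / S
e = 2.76 * 0.19 / 0.96
e = 0.5463


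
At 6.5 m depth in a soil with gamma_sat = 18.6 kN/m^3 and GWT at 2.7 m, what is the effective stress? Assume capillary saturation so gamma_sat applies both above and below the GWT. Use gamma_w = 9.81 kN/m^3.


Total stress = gamma_sat * depth
sigma = 18.6 * 6.5 = 120.9 kPa
Pore water pressure u = gamma_w * (depth - d_wt)
u = 9.81 * (6.5 - 2.7) = 37.278 kPa
Effective stress = sigma - u
sigma' = 120.9 - 37.278 = 83.62 kPa


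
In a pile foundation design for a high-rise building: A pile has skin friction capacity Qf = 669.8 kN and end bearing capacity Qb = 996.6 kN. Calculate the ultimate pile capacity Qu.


Using Qu = Qf + Qb
Qu = 669.8 + 996.6
Qu = 1666.4 kN


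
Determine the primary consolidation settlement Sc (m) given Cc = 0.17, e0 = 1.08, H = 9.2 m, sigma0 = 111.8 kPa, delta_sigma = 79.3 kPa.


Using Sc = Cc * H / (1 + e0) * log10((sigma0 + delta_sigma) / sigma0)
Stress ratio = (111.8 + 79.3) / 111.8 = 1.7093
log10(1.7093) = 0.232819
Cc * H / (1 + e0) = 0.17 * 9.2 / (1 + 1.08) = 0.751923
Sc = 0.751923 * 0.232819
Sc = 0.1751 m


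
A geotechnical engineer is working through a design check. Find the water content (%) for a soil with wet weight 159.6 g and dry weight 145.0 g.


Using w = (m_wet - m_dry) / m_dry * 100
m_wet - m_dry = 159.6 - 145.0 = 14.6 g
w = 14.6 / 145.0 * 100
w = 10.07 %


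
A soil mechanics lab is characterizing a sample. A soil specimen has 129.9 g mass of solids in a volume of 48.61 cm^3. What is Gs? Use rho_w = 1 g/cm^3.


Using Gs = m_s / (V_s * rho_w)
Since rho_w = 1 g/cm^3:
Gs = 129.9 / 48.61
Gs = 2.672


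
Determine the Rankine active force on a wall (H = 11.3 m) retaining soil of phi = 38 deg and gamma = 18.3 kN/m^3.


Result: 277.93 kN/m

Derivation:
Compute active earth pressure coefficient:
Ka = tan^2(45 - phi/2) = tan^2(26.0) = 0.237883
Compute active force:
Pa = 0.5 * Ka * gamma * H^2
Pa = 0.5 * 0.237883 * 18.3 * 11.3^2
Pa = 277.93 kN/m


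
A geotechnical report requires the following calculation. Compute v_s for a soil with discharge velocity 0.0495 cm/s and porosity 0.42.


Result: 0.11786 cm/s

Derivation:
Using v_s = v_d / n
v_s = 0.0495 / 0.42
v_s = 0.11786 cm/s


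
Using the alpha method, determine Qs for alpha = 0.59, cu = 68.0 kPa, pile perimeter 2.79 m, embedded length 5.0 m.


Using Qs = alpha * cu * perimeter * L
Qs = 0.59 * 68.0 * 2.79 * 5.0
Qs = 559.67 kN


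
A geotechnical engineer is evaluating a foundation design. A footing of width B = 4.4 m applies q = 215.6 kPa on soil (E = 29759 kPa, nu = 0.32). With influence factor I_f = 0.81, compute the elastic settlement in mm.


Result: 23.177 mm

Derivation:
Using Se = q * B * (1 - nu^2) * I_f / E
1 - nu^2 = 1 - 0.32^2 = 0.8976
Se = 215.6 * 4.4 * 0.8976 * 0.81 / 29759
Se = 0.023177 m
Convert to mm: Se = 0.023177 * 1000 = 23.177 mm


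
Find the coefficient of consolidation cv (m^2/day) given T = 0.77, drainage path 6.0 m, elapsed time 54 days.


Using cv = T * H_dr^2 / t
H_dr^2 = 6.0^2 = 36.0
cv = 0.77 * 36.0 / 54
cv = 0.51333 m^2/day


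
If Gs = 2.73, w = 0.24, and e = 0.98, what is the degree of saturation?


Using S = Gs * w / e
S = 2.73 * 0.24 / 0.98
S = 0.6686


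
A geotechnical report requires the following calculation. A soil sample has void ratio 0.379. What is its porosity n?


Result: 0.2748

Derivation:
Using the relation n = e / (1 + e)
n = 0.379 / (1 + 0.379)
n = 0.379 / 1.379
n = 0.2748


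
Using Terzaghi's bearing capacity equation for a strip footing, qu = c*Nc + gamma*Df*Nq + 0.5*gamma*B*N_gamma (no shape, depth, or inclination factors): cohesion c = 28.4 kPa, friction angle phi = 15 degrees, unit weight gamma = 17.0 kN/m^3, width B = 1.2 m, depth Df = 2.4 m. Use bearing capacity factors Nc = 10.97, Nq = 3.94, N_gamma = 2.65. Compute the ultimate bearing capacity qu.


Compute qu = c*Nc + gamma*Df*Nq + 0.5*gamma*B*N_gamma
Term 1: 28.4 * 10.97 = 311.548
Term 2: 17.0 * 2.4 * 3.94 = 160.752
Term 3: 0.5 * 17.0 * 1.2 * 2.65 = 27.03
qu = 311.548 + 160.752 + 27.03
qu = 499.33 kPa


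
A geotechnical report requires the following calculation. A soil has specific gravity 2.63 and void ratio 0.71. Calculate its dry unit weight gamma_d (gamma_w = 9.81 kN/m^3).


Using gamma_d = Gs * gamma_w / (1 + e)
gamma_d = 2.63 * 9.81 / (1 + 0.71)
gamma_d = 2.63 * 9.81 / 1.71
gamma_d = 15.088 kN/m^3


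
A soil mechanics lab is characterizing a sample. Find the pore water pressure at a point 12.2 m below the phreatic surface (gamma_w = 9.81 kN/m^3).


Using u = gamma_w * h_w
u = 9.81 * 12.2
u = 119.68 kPa


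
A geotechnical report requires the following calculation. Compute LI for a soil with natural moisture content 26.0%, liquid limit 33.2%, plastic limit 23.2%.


First compute the plasticity index:
PI = LL - PL = 33.2 - 23.2 = 10.0
Then compute the liquidity index:
LI = (w - PL) / PI
LI = (26.0 - 23.2) / 10.0
LI = 0.28


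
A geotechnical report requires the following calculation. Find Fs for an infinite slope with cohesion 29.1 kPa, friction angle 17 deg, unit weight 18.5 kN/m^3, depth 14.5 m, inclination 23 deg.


Result: 1.022

Derivation:
Using Fs = c / (gamma*H*sin(beta)*cos(beta)) + tan(phi)/tan(beta)
Cohesion contribution = 29.1 / (18.5*14.5*sin(23)*cos(23))
Cohesion contribution = 0.301612
Friction contribution = tan(17)/tan(23) = 0.720256
Fs = 0.301612 + 0.720256
Fs = 1.022


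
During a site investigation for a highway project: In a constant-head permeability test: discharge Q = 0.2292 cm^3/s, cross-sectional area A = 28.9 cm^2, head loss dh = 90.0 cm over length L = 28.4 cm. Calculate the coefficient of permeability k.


Result: 0.002503 cm/s

Derivation:
Compute hydraulic gradient:
i = dh / L = 90.0 / 28.4 = 3.16901
Then apply Darcy's law:
k = Q / (A * i)
k = 0.2292 / (28.9 * 3.16901)
k = 0.2292 / 91.5845
k = 0.002503 cm/s


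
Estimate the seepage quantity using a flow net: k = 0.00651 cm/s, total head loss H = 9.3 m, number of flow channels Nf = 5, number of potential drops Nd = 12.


Convert k to m/s for unit consistency with H:
k = 0.00651 cm/s = 0.00651 / 100 m/s = 6.51e-05 m/s
Using q = k * H * Nf / Nd
Nf / Nd = 5 / 12 = 0.4167
q = 6.51e-05 * 9.3 * 0.4167
q = 0.0002523 m^3/s per m


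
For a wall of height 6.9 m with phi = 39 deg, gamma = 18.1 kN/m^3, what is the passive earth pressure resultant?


Compute passive earth pressure coefficient:
Kp = tan^2(45 + phi/2) = tan^2(64.5) = 4.395495
Compute passive force:
Pp = 0.5 * Kp * gamma * H^2
Pp = 0.5 * 4.395495 * 18.1 * 6.9^2
Pp = 1893.89 kN/m


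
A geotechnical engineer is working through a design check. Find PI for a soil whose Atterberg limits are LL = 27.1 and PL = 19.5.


Using PI = LL - PL
PI = 27.1 - 19.5
PI = 7.6


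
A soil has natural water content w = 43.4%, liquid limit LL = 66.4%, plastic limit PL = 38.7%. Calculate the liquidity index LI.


First compute the plasticity index:
PI = LL - PL = 66.4 - 38.7 = 27.7
Then compute the liquidity index:
LI = (w - PL) / PI
LI = (43.4 - 38.7) / 27.7
LI = 0.17


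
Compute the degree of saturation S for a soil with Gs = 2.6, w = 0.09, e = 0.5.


Result: 0.468

Derivation:
Using S = Gs * w / e
S = 2.6 * 0.09 / 0.5
S = 0.468


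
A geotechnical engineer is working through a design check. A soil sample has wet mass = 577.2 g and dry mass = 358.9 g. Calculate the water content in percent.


Using w = (m_wet - m_dry) / m_dry * 100
m_wet - m_dry = 577.2 - 358.9 = 218.3 g
w = 218.3 / 358.9 * 100
w = 60.82 %


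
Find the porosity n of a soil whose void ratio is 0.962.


Result: 0.4903

Derivation:
Using the relation n = e / (1 + e)
n = 0.962 / (1 + 0.962)
n = 0.962 / 1.962
n = 0.4903


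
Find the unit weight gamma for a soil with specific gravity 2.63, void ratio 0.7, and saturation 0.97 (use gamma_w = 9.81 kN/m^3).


Result: 19.095 kN/m^3

Derivation:
Using gamma = gamma_w * (Gs + S*e) / (1 + e)
Numerator: Gs + S*e = 2.63 + 0.97*0.7 = 3.309
Denominator: 1 + e = 1 + 0.7 = 1.7
gamma = 9.81 * 3.309 / 1.7
gamma = 19.095 kN/m^3


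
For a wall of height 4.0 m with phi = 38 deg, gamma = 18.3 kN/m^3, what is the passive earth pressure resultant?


Compute passive earth pressure coefficient:
Kp = tan^2(45 + phi/2) = tan^2(64.0) = 4.203746
Compute passive force:
Pp = 0.5 * Kp * gamma * H^2
Pp = 0.5 * 4.203746 * 18.3 * 4.0^2
Pp = 615.43 kN/m


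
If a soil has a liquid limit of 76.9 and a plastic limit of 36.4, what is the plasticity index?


Using PI = LL - PL
PI = 76.9 - 36.4
PI = 40.5


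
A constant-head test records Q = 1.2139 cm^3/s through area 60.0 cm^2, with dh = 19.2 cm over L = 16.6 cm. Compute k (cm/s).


Result: 0.017492 cm/s

Derivation:
Compute hydraulic gradient:
i = dh / L = 19.2 / 16.6 = 1.15663
Then apply Darcy's law:
k = Q / (A * i)
k = 1.2139 / (60.0 * 1.15663)
k = 1.2139 / 69.3976
k = 0.017492 cm/s


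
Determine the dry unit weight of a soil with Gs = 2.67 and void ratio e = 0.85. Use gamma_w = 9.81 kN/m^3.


Result: 14.158 kN/m^3

Derivation:
Using gamma_d = Gs * gamma_w / (1 + e)
gamma_d = 2.67 * 9.81 / (1 + 0.85)
gamma_d = 2.67 * 9.81 / 1.85
gamma_d = 14.158 kN/m^3


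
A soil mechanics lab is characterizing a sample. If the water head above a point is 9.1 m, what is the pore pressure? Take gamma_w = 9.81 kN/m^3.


Using u = gamma_w * h_w
u = 9.81 * 9.1
u = 89.27 kPa


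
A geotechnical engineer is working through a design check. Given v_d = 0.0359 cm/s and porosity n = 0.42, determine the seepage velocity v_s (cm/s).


Using v_s = v_d / n
v_s = 0.0359 / 0.42
v_s = 0.08548 cm/s


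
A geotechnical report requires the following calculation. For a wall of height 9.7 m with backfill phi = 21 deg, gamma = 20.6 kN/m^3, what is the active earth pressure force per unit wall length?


Compute active earth pressure coefficient:
Ka = tan^2(45 - phi/2) = tan^2(34.5) = 0.472355
Compute active force:
Pa = 0.5 * Ka * gamma * H^2
Pa = 0.5 * 0.472355 * 20.6 * 9.7^2
Pa = 457.77 kN/m


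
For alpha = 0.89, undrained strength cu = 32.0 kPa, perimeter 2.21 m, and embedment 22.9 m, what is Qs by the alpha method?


Using Qs = alpha * cu * perimeter * L
Qs = 0.89 * 32.0 * 2.21 * 22.9
Qs = 1441.34 kN


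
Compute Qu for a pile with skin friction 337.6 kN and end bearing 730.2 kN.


Using Qu = Qf + Qb
Qu = 337.6 + 730.2
Qu = 1067.8 kN


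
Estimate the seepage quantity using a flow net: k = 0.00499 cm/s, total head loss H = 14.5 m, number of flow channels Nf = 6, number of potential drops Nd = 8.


Result: 0.0005427 m^3/s per m

Derivation:
Convert k to m/s for unit consistency with H:
k = 0.00499 cm/s = 0.00499 / 100 m/s = 4.99e-05 m/s
Using q = k * H * Nf / Nd
Nf / Nd = 6 / 8 = 0.75
q = 4.99e-05 * 14.5 * 0.75
q = 0.0005427 m^3/s per m


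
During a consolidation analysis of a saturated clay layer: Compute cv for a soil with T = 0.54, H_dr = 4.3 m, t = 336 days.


Result: 0.02972 m^2/day

Derivation:
Using cv = T * H_dr^2 / t
H_dr^2 = 4.3^2 = 18.49
cv = 0.54 * 18.49 / 336
cv = 0.02972 m^2/day


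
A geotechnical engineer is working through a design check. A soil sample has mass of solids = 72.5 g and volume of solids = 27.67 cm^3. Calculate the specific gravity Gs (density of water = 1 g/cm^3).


Using Gs = m_s / (V_s * rho_w)
Since rho_w = 1 g/cm^3:
Gs = 72.5 / 27.67
Gs = 2.62


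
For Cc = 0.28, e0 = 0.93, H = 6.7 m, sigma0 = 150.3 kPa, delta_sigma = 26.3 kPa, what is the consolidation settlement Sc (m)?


Result: 0.0681 m

Derivation:
Using Sc = Cc * H / (1 + e0) * log10((sigma0 + delta_sigma) / sigma0)
Stress ratio = (150.3 + 26.3) / 150.3 = 1.17498
log10(1.17498) = 0.0700317
Cc * H / (1 + e0) = 0.28 * 6.7 / (1 + 0.93) = 0.972021
Sc = 0.972021 * 0.0700317
Sc = 0.0681 m


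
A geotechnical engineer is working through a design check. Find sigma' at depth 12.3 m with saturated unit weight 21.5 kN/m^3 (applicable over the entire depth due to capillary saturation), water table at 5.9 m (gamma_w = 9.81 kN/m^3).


Total stress = gamma_sat * depth
sigma = 21.5 * 12.3 = 264.45 kPa
Pore water pressure u = gamma_w * (depth - d_wt)
u = 9.81 * (12.3 - 5.9) = 62.784 kPa
Effective stress = sigma - u
sigma' = 264.45 - 62.784 = 201.67 kPa


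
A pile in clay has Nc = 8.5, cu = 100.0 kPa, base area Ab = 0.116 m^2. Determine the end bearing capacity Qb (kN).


Using Qb = Nc * cu * Ab
Qb = 8.5 * 100.0 * 0.116
Qb = 98.6 kN


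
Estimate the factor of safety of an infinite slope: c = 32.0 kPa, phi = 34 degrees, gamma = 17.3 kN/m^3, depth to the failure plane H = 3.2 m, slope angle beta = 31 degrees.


Using Fs = c / (gamma*H*sin(beta)*cos(beta)) + tan(phi)/tan(beta)
Cohesion contribution = 32.0 / (17.3*3.2*sin(31)*cos(31))
Cohesion contribution = 1.30933
Friction contribution = tan(34)/tan(31) = 1.12257
Fs = 1.30933 + 1.12257
Fs = 2.432


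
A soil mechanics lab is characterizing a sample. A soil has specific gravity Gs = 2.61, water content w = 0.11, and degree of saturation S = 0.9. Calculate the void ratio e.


Using the relation e = Gs * w / S
e = 2.61 * 0.11 / 0.9
e = 0.319


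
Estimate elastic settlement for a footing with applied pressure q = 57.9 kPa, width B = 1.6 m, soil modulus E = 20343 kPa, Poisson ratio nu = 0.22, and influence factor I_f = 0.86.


Using Se = q * B * (1 - nu^2) * I_f / E
1 - nu^2 = 1 - 0.22^2 = 0.9516
Se = 57.9 * 1.6 * 0.9516 * 0.86 / 20343
Se = 0.003727 m
Convert to mm: Se = 0.003727 * 1000 = 3.727 mm


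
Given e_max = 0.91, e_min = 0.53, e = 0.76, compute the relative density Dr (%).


Result: 39.47 %

Derivation:
Using Dr = (e_max - e) / (e_max - e_min) * 100
e_max - e = 0.91 - 0.76 = 0.15
e_max - e_min = 0.91 - 0.53 = 0.38
Dr = 0.15 / 0.38 * 100
Dr = 39.47 %


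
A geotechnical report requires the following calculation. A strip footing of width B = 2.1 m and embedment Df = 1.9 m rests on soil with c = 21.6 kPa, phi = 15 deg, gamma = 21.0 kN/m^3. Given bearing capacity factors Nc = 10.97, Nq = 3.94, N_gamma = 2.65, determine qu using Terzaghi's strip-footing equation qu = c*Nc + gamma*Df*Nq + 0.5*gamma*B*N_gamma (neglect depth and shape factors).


Compute qu = c*Nc + gamma*Df*Nq + 0.5*gamma*B*N_gamma
Term 1: 21.6 * 10.97 = 236.952
Term 2: 21.0 * 1.9 * 3.94 = 157.206
Term 3: 0.5 * 21.0 * 2.1 * 2.65 = 58.4325
qu = 236.952 + 157.206 + 58.4325
qu = 452.59 kPa


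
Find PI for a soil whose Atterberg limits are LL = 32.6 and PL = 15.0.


Using PI = LL - PL
PI = 32.6 - 15.0
PI = 17.6


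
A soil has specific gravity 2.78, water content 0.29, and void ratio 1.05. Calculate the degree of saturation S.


Using S = Gs * w / e
S = 2.78 * 0.29 / 1.05
S = 0.7678


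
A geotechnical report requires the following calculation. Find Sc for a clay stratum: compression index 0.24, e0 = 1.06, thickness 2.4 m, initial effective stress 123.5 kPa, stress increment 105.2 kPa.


Using Sc = Cc * H / (1 + e0) * log10((sigma0 + delta_sigma) / sigma0)
Stress ratio = (123.5 + 105.2) / 123.5 = 1.85182
log10(1.85182) = 0.267599
Cc * H / (1 + e0) = 0.24 * 2.4 / (1 + 1.06) = 0.279612
Sc = 0.279612 * 0.267599
Sc = 0.0748 m


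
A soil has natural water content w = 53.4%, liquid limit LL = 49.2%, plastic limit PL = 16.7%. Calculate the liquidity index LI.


First compute the plasticity index:
PI = LL - PL = 49.2 - 16.7 = 32.5
Then compute the liquidity index:
LI = (w - PL) / PI
LI = (53.4 - 16.7) / 32.5
LI = 1.129


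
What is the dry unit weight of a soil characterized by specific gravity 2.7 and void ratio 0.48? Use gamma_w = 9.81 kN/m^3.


Using gamma_d = Gs * gamma_w / (1 + e)
gamma_d = 2.7 * 9.81 / (1 + 0.48)
gamma_d = 2.7 * 9.81 / 1.48
gamma_d = 17.897 kN/m^3


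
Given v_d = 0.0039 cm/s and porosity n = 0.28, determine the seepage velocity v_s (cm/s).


Using v_s = v_d / n
v_s = 0.0039 / 0.28
v_s = 0.01393 cm/s


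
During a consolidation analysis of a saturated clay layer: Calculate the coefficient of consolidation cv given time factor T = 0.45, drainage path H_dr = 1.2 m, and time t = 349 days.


Result: 0.00186 m^2/day

Derivation:
Using cv = T * H_dr^2 / t
H_dr^2 = 1.2^2 = 1.44
cv = 0.45 * 1.44 / 349
cv = 0.00186 m^2/day


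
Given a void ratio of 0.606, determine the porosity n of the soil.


Result: 0.3773

Derivation:
Using the relation n = e / (1 + e)
n = 0.606 / (1 + 0.606)
n = 0.606 / 1.606
n = 0.3773


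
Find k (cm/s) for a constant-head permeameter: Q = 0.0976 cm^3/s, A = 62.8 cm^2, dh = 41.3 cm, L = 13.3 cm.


Result: 0.0005 cm/s

Derivation:
Compute hydraulic gradient:
i = dh / L = 41.3 / 13.3 = 3.10526
Then apply Darcy's law:
k = Q / (A * i)
k = 0.0976 / (62.8 * 3.10526)
k = 0.0976 / 195.011
k = 0.0005 cm/s


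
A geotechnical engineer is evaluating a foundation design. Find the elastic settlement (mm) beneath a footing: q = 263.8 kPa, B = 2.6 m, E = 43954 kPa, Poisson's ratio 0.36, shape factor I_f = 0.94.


Result: 12.767 mm

Derivation:
Using Se = q * B * (1 - nu^2) * I_f / E
1 - nu^2 = 1 - 0.36^2 = 0.8704
Se = 263.8 * 2.6 * 0.8704 * 0.94 / 43954
Se = 0.012767 m
Convert to mm: Se = 0.012767 * 1000 = 12.767 mm


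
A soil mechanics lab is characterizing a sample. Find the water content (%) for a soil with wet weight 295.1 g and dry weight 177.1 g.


Result: 66.63 %

Derivation:
Using w = (m_wet - m_dry) / m_dry * 100
m_wet - m_dry = 295.1 - 177.1 = 118.0 g
w = 118.0 / 177.1 * 100
w = 66.63 %


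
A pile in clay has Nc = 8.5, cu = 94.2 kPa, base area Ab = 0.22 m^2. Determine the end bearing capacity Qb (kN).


Using Qb = Nc * cu * Ab
Qb = 8.5 * 94.2 * 0.22
Qb = 176.15 kN


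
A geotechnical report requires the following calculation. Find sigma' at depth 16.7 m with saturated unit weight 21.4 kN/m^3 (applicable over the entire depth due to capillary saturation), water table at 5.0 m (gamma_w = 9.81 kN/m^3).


Result: 242.6 kPa

Derivation:
Total stress = gamma_sat * depth
sigma = 21.4 * 16.7 = 357.38 kPa
Pore water pressure u = gamma_w * (depth - d_wt)
u = 9.81 * (16.7 - 5.0) = 114.777 kPa
Effective stress = sigma - u
sigma' = 357.38 - 114.777 = 242.6 kPa
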